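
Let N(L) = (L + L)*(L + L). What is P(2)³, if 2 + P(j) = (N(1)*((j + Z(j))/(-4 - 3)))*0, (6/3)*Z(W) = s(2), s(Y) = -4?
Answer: -8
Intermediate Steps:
Z(W) = -2 (Z(W) = (½)*(-4) = -2)
N(L) = 4*L² (N(L) = (2*L)*(2*L) = 4*L²)
P(j) = -2 (P(j) = -2 + ((4*1²)*((j - 2)/(-4 - 3)))*0 = -2 + ((4*1)*((-2 + j)/(-7)))*0 = -2 + (4*((-2 + j)*(-⅐)))*0 = -2 + (4*(2/7 - j/7))*0 = -2 + (8/7 - 4*j/7)*0 = -2 + 0 = -2)
P(2)³ = (-2)³ = -8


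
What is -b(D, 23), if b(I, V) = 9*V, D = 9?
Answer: -207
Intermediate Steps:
-b(D, 23) = -9*23 = -1*207 = -207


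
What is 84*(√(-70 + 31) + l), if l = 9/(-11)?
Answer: -756/11 + 84*I*√39 ≈ -68.727 + 524.58*I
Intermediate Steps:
l = -9/11 (l = 9*(-1/11) = -9/11 ≈ -0.81818)
84*(√(-70 + 31) + l) = 84*(√(-70 + 31) - 9/11) = 84*(√(-39) - 9/11) = 84*(I*√39 - 9/11) = 84*(-9/11 + I*√39) = -756/11 + 84*I*√39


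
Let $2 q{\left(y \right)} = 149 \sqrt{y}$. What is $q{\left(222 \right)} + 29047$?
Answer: $29047 + \frac{149 \sqrt{222}}{2} \approx 30157.0$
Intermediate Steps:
$q{\left(y \right)} = \frac{149 \sqrt{y}}{2}$
$q{\left(222 \right)} + 29047 = \frac{149 \sqrt{222}}{2} + 29047 = 29047 + \frac{149 \sqrt{222}}{2}$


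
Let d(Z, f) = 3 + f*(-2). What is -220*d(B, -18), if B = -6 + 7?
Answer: -8580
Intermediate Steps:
B = 1
d(Z, f) = 3 - 2*f
-220*d(B, -18) = -220*(3 - 2*(-18)) = -220*(3 + 36) = -220*39 = -8580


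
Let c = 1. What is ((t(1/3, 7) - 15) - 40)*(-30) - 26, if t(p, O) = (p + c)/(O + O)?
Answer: 11348/7 ≈ 1621.1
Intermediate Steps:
t(p, O) = (1 + p)/(2*O) (t(p, O) = (p + 1)/(O + O) = (1 + p)/((2*O)) = (1 + p)*(1/(2*O)) = (1 + p)/(2*O))
((t(1/3, 7) - 15) - 40)*(-30) - 26 = (((1/2)*(1 + 1/3)/7 - 15) - 40)*(-30) - 26 = (((1/2)*(1/7)*(1 + 1/3) - 15) - 40)*(-30) - 26 = (((1/2)*(1/7)*(4/3) - 15) - 40)*(-30) - 26 = ((2/21 - 15) - 40)*(-30) - 26 = (-313/21 - 40)*(-30) - 26 = -1153/21*(-30) - 26 = 11530/7 - 26 = 11348/7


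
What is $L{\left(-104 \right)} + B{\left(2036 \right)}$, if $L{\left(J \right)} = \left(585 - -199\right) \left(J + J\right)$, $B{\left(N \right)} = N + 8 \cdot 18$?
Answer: $-160892$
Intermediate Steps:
$B{\left(N \right)} = 144 + N$ ($B{\left(N \right)} = N + 144 = 144 + N$)
$L{\left(J \right)} = 1568 J$ ($L{\left(J \right)} = \left(585 + 199\right) 2 J = 784 \cdot 2 J = 1568 J$)
$L{\left(-104 \right)} + B{\left(2036 \right)} = 1568 \left(-104\right) + \left(144 + 2036\right) = -163072 + 2180 = -160892$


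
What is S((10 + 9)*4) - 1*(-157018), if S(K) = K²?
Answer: 162794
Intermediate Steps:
S((10 + 9)*4) - 1*(-157018) = ((10 + 9)*4)² - 1*(-157018) = (19*4)² + 157018 = 76² + 157018 = 5776 + 157018 = 162794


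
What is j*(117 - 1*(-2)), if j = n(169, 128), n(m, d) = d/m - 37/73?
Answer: 367829/12337 ≈ 29.815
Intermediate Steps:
n(m, d) = -37/73 + d/m (n(m, d) = d/m - 37*1/73 = d/m - 37/73 = -37/73 + d/m)
j = 3091/12337 (j = -37/73 + 128/169 = 3091/12337 ≈ 0.25055)
j*(117 - 1*(-2)) = 3091*(117 - 1*(-2))/12337 = 3091*(117 + 2)/12337 = (3091/12337)*119 = 367829/12337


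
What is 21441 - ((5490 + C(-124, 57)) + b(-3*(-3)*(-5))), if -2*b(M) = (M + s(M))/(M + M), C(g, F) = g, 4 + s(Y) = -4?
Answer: 2893553/180 ≈ 16075.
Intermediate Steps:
s(Y) = -8 (s(Y) = -4 - 4 = -8)
b(M) = -(-8 + M)/(4*M) (b(M) = -(M - 8)/(2*(M + M)) = -(-8 + M)/(2*(2*M)) = -(-8 + M)*1/(2*M)/2 = -(-8 + M)/(4*M))
21441 - ((5490 + C(-124, 57)) + b(-3*(-3)*(-5))) = 21441 - ((5490 - 124) + (8 - (-3*(-3))*(-5))/(4*((-3*(-3)*(-5))))) = 21441 - (5366 + (8 - 9*(-5))/(4*((9*(-5))))) = 21441 - (5366 + (¼)*(8 - 1*(-45))/(-45)) = 21441 - (5366 + (¼)*(-1/45)*(8 + 45)) = 21441 - (5366 + (¼)*(-1/45)*53) = 21441 - (5366 - 53/180) = 21441 - 1*965827/180 = 21441 - 965827/180 = 2893553/180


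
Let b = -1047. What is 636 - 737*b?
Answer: 772275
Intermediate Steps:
636 - 737*b = 636 - 737*(-1047) = 636 + 771639 = 772275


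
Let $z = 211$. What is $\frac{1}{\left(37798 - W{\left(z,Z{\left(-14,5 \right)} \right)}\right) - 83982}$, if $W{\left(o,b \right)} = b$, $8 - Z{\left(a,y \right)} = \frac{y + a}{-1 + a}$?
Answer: $- \frac{5}{230957} \approx -2.1649 \cdot 10^{-5}$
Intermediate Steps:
$Z{\left(a,y \right)} = 8 - \frac{a + y}{-1 + a}$ ($Z{\left(a,y \right)} = 8 - \frac{y + a}{-1 + a} = 8 - \frac{a + y}{-1 + a}$)
$\frac{1}{\left(37798 - W{\left(z,Z{\left(-14,5 \right)} \right)}\right) - 83982} = \frac{1}{\left(37798 - \frac{-8 - 5 + 7 \left(-14\right)}{-1 - 14}\right) - 83982} = \frac{1}{\left(37798 - \frac{-8 - 5 - 98}{-15}\right) - 83982} = \frac{1}{\left(37798 - \left(- \frac{1}{15}\right) \left(-111\right)\right) - 83982} = \frac{1}{\left(37798 - \frac{37}{5}\right) - 83982} = \frac{1}{\frac{188953}{5} - 83982} = \frac{1}{- \frac{230957}{5}} = - \frac{5}{230957}$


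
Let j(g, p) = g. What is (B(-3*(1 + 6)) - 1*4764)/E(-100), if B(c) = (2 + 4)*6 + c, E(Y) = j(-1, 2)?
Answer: 4749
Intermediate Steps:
E(Y) = -1
B(c) = 36 + c (B(c) = 6*6 + c = 36 + c)
(B(-3*(1 + 6)) - 1*4764)/E(-100) = ((36 - 3*(1 + 6)) - 1*4764)/(-1) = ((36 - 3*7) - 4764)*(-1) = ((36 - 21) - 4764)*(-1) = (15 - 4764)*(-1) = -4749*(-1) = 4749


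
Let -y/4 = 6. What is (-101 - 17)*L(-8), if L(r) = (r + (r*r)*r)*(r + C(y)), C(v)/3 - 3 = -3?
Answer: -490880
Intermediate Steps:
y = -24 (y = -4*6 = -24)
C(v) = 0 (C(v) = 9 + 3*(-3) = 9 - 9 = 0)
L(r) = r*(r + r**3) (L(r) = (r + (r*r)*r)*(r + 0) = (r + r**2*r)*r = (r + r**3)*r = r*(r + r**3))
(-101 - 17)*L(-8) = (-101 - 17)*((-8)**2 + (-8)**4) = -118*(64 + 4096) = -118*4160 = -490880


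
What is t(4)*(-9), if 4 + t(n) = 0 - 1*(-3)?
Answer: 9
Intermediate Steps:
t(n) = -1 (t(n) = -4 + (0 - 1*(-3)) = -4 + (0 + 3) = -4 + 3 = -1)
t(4)*(-9) = -1*(-9) = 9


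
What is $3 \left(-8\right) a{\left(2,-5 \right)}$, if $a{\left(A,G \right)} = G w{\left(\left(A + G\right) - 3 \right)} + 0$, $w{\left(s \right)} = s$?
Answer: $-720$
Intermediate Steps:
$a{\left(A,G \right)} = G \left(-3 + A + G\right)$ ($a{\left(A,G \right)} = G \left(\left(A + G\right) - 3\right) + 0 = G \left(-3 + A + G\right) + 0 = G \left(-3 + A + G\right)$)
$3 \left(-8\right) a{\left(2,-5 \right)} = 3 \left(-8\right) \left(- 5 \left(-3 + 2 - 5\right)\right) = - 24 \left(\left(-5\right) \left(-6\right)\right) = \left(-24\right) 30 = -720$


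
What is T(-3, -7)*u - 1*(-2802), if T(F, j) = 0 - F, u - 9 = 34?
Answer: 2931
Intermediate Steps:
u = 43 (u = 9 + 34 = 43)
T(F, j) = -F
T(-3, -7)*u - 1*(-2802) = -1*(-3)*43 - 1*(-2802) = 3*43 + 2802 = 129 + 2802 = 2931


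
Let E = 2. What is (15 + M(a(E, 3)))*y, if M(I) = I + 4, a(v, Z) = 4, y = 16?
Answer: 368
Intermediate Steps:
M(I) = 4 + I
(15 + M(a(E, 3)))*y = (15 + (4 + 4))*16 = (15 + 8)*16 = 23*16 = 368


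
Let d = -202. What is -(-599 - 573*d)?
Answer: -115147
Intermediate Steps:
-(-599 - 573*d) = -(-599 - 573*(-202)) = -(-599 + 115746) = -1*115147 = -115147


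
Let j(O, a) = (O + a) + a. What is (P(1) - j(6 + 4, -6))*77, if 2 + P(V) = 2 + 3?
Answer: 385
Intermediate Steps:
j(O, a) = O + 2*a
P(V) = 3 (P(V) = -2 + (2 + 3) = -2 + 5 = 3)
(P(1) - j(6 + 4, -6))*77 = (3 - ((6 + 4) + 2*(-6)))*77 = (3 - (10 - 12))*77 = (3 - 1*(-2))*77 = (3 + 2)*77 = 5*77 = 385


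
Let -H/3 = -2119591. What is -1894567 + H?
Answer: 4464206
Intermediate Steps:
H = 6358773 (H = -3*(-2119591) = 6358773)
-1894567 + H = -1894567 + 6358773 = 4464206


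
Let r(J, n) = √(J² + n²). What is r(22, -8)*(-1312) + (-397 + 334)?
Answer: -63 - 2624*√137 ≈ -30776.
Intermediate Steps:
r(22, -8)*(-1312) + (-397 + 334) = √(22² + (-8)²)*(-1312) + (-397 + 334) = √(484 + 64)*(-1312) - 63 = √548*(-1312) - 63 = (2*√137)*(-1312) - 63 = -2624*√137 - 63 = -63 - 2624*√137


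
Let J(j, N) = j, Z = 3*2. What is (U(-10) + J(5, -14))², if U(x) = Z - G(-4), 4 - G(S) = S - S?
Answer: 49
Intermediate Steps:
Z = 6
G(S) = 4 (G(S) = 4 - (S - S) = 4 - 1*0 = 4 + 0 = 4)
U(x) = 2 (U(x) = 6 - 1*4 = 6 - 4 = 2)
(U(-10) + J(5, -14))² = (2 + 5)² = 7² = 49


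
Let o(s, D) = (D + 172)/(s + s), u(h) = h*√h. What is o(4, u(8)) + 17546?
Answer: 35135/2 + 2*√2 ≈ 17570.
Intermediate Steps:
u(h) = h^(3/2)
o(s, D) = (172 + D)/(2*s) (o(s, D) = (172 + D)/((2*s)) = (172 + D)*(1/(2*s)) = (172 + D)/(2*s))
o(4, u(8)) + 17546 = (½)*(172 + 8^(3/2))/4 + 17546 = (½)*(¼)*(172 + 16*√2) + 17546 = (43/2 + 2*√2) + 17546 = 35135/2 + 2*√2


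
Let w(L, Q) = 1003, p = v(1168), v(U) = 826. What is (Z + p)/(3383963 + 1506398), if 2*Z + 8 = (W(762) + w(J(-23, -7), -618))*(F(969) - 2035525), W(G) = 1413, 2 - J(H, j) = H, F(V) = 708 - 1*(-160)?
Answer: -2457864834/4890361 ≈ -502.59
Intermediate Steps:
p = 826
F(V) = 868 (F(V) = 708 + 160 = 868)
J(H, j) = 2 - H
Z = -2457865660 (Z = -4 + ((1413 + 1003)*(868 - 2035525))/2 = -4 + (2416*(-2034657))/2 = -4 + (½)*(-4915731312) = -4 - 2457865656 = -2457865660)
(Z + p)/(3383963 + 1506398) = (-2457865660 + 826)/(3383963 + 1506398) = -2457864834/4890361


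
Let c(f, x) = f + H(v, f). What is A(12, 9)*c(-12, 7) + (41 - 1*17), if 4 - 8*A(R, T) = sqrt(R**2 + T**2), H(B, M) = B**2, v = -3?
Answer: 225/8 ≈ 28.125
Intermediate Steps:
c(f, x) = 9 + f (c(f, x) = f + (-3)**2 = f + 9 = 9 + f)
A(R, T) = 1/2 - sqrt(R**2 + T**2)/8
A(12, 9)*c(-12, 7) + (41 - 1*17) = (1/2 - sqrt(12**2 + 9**2)/8)*(9 - 12) + (41 - 1*17) = (1/2 - sqrt(144 + 81)/8)*(-3) + (41 - 17) = (1/2 - sqrt(225)/8)*(-3) + 24 = (1/2 - 1/8*15)*(-3) + 24 = (1/2 - 15/8)*(-3) + 24 = -11/8*(-3) + 24 = 33/8 + 24 = 225/8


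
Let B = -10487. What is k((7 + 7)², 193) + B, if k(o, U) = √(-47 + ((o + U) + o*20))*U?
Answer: -10487 + 193*√4262 ≈ 2112.8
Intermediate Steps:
k(o, U) = U*√(-47 + U + 21*o) (k(o, U) = √(-47 + ((U + o) + 20*o))*U = √(-47 + (U + 21*o))*U = √(-47 + U + 21*o)*U = U*√(-47 + U + 21*o))
k((7 + 7)², 193) + B = 193*√(-47 + 193 + 21*(7 + 7)²) - 10487 = 193*√(-47 + 193 + 21*14²) - 10487 = 193*√(-47 + 193 + 21*196) - 10487 = 193*√(-47 + 193 + 4116) - 10487 = 193*√4262 - 10487 = -10487 + 193*√4262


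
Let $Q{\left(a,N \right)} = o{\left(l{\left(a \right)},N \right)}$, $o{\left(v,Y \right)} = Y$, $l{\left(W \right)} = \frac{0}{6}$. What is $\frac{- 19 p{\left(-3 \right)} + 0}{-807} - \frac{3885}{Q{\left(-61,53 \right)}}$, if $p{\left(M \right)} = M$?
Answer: $- \frac{1046072}{14257} \approx -73.373$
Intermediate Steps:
$l{\left(W \right)} = 0$ ($l{\left(W \right)} = 0 \cdot \frac{1}{6} = 0$)
$Q{\left(a,N \right)} = N$
$\frac{- 19 p{\left(-3 \right)} + 0}{-807} - \frac{3885}{Q{\left(-61,53 \right)}} = \frac{\left(-19\right) \left(-3\right) + 0}{-807} - \frac{3885}{53} = \left(57 + 0\right) \left(- \frac{1}{807}\right) - \frac{3885}{53} = 57 \left(- \frac{1}{807}\right) - \frac{3885}{53} = - \frac{19}{269} - \frac{3885}{53} = - \frac{1046072}{14257}$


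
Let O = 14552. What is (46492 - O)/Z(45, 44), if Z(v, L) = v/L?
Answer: 281072/9 ≈ 31230.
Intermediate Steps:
(46492 - O)/Z(45, 44) = (46492 - 1*14552)/((45/44)) = (46492 - 14552)/((45*(1/44))) = 31940/(45/44) = 31940*(44/45) = 281072/9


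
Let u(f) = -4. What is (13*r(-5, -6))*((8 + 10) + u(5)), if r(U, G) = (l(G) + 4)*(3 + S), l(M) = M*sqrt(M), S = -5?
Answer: -1456 + 2184*I*sqrt(6) ≈ -1456.0 + 5349.7*I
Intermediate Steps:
l(M) = M**(3/2)
r(U, G) = -8 - 2*G**(3/2) (r(U, G) = (G**(3/2) + 4)*(3 - 5) = (4 + G**(3/2))*(-2) = -8 - 2*G**(3/2))
(13*r(-5, -6))*((8 + 10) + u(5)) = (13*(-8 - (-12)*I*sqrt(6)))*((8 + 10) - 4) = (13*(-8 - (-12)*I*sqrt(6)))*(18 - 4) = (13*(-8 + 12*I*sqrt(6)))*14 = (-104 + 156*I*sqrt(6))*14 = -1456 + 2184*I*sqrt(6)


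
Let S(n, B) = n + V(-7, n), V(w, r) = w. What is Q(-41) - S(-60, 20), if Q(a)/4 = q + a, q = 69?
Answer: 179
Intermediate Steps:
S(n, B) = -7 + n (S(n, B) = n - 7 = -7 + n)
Q(a) = 276 + 4*a (Q(a) = 4*(69 + a) = 276 + 4*a)
Q(-41) - S(-60, 20) = (276 + 4*(-41)) - (-7 - 60) = (276 - 164) - 1*(-67) = 112 + 67 = 179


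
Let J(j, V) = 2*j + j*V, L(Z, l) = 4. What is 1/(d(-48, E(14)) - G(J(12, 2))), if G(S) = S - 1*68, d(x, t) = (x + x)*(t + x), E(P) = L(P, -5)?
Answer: 1/4244 ≈ 0.00023563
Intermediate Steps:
J(j, V) = 2*j + V*j
E(P) = 4
d(x, t) = 2*x*(t + x) (d(x, t) = (2*x)*(t + x) = 2*x*(t + x))
G(S) = -68 + S (G(S) = S - 68 = -68 + S)
1/(d(-48, E(14)) - G(J(12, 2))) = 1/(2*(-48)*(4 - 48) - (-68 + 12*(2 + 2))) = 1/(2*(-48)*(-44) - (-68 + 12*4)) = 1/(4224 - (-68 + 48)) = 1/(4224 - 1*(-20)) = 1/(4224 + 20) = 1/4244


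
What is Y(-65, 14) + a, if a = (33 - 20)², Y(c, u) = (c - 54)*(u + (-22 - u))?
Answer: 2787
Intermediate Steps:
Y(c, u) = 1188 - 22*c (Y(c, u) = (-54 + c)*(-22) = 1188 - 22*c)
a = 169 (a = 13² = 169)
Y(-65, 14) + a = (1188 - 22*(-65)) + 169 = (1188 + 1430) + 169 = 2618 + 169 = 2787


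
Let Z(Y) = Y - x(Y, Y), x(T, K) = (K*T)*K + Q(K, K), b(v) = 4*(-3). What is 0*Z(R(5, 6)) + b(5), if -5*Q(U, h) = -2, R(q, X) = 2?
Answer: -12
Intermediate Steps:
Q(U, h) = ⅖ (Q(U, h) = -⅕*(-2) = ⅖)
b(v) = -12
x(T, K) = ⅖ + T*K² (x(T, K) = (K*T)*K + ⅖ = T*K² + ⅖ = ⅖ + T*K²)
Z(Y) = -⅖ + Y - Y³ (Z(Y) = Y - (⅖ + Y*Y²) = Y - (⅖ + Y³) = Y + (-⅖ - Y³) = -⅖ + Y - Y³)
0*Z(R(5, 6)) + b(5) = 0*(-⅖ + 2 - 1*2³) - 12 = 0*(-⅖ + 2 - 1*8) - 12 = 0*(-⅖ + 2 - 8) - 12 = 0*(-32/5) - 12 = 0 - 12 = -12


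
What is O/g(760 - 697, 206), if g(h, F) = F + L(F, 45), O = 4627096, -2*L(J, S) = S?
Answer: 9254192/367 ≈ 25216.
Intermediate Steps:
L(J, S) = -S/2
g(h, F) = -45/2 + F (g(h, F) = F - ½*45 = F - 45/2 = -45/2 + F)
O/g(760 - 697, 206) = 4627096/(-45/2 + 206) = 4627096/(367/2) = 4627096*(2/367) = 9254192/367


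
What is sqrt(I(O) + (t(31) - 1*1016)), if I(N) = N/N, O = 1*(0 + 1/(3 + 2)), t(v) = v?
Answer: 2*I*sqrt(246) ≈ 31.369*I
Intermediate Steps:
O = 1/5 (O = 1*(0 + 1/5) = 1*(1/5) = 1/5 ≈ 0.20000)
I(N) = 1
sqrt(I(O) + (t(31) - 1*1016)) = sqrt(1 + (31 - 1*1016)) = sqrt(1 + (31 - 1016)) = sqrt(1 - 985) = sqrt(-984) = 2*I*sqrt(246)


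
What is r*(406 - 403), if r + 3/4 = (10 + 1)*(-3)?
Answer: -405/4 ≈ -101.25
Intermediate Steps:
r = -135/4 (r = -3/4 + (10 + 1)*(-3) = -3/4 + 11*(-3) = -3/4 - 33 = -135/4 ≈ -33.750)
r*(406 - 403) = -135*(406 - 403)/4 = -135/4*3 = -405/4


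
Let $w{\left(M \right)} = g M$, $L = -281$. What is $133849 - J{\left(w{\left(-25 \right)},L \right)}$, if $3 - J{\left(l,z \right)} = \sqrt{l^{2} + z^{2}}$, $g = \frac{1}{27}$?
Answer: $133846 + \frac{\sqrt{57563194}}{27} \approx 1.3413 \cdot 10^{5}$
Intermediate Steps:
$g = \frac{1}{27} \approx 0.037037$
$w{\left(M \right)} = \frac{M}{27}$
$J{\left(l,z \right)} = 3 - \sqrt{l^{2} + z^{2}}$
$133849 - J{\left(w{\left(-25 \right)},L \right)} = 133849 - \left(3 - \sqrt{\left(\frac{1}{27} \left(-25\right)\right)^{2} + \left(-281\right)^{2}}\right) = 133849 - \left(3 - \sqrt{\left(- \frac{25}{27}\right)^{2} + 78961}\right) = 133849 - \left(3 - \sqrt{\frac{625}{729} + 78961}\right) = 133849 - \left(3 - \sqrt{\frac{57563194}{729}}\right) = 133849 - \left(3 - \frac{\sqrt{57563194}}{27}\right) = 133846 + \frac{\sqrt{57563194}}{27}$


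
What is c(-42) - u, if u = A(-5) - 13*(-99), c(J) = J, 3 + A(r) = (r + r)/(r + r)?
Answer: -1327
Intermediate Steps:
A(r) = -2 (A(r) = -3 + (r + r)/(r + r) = -3 + (2*r)/((2*r)) = -3 + (2*r)*(1/(2*r)) = -3 + 1 = -2)
u = 1285 (u = -2 - 13*(-99) = -2 + 1287 = 1285)
c(-42) - u = -42 - 1*1285 = -42 - 1285 = -1327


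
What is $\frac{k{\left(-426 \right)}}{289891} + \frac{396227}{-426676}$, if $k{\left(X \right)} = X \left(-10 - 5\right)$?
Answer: $- \frac{112136181617}{123689532316} \approx -0.90659$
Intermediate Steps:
$k{\left(X \right)} = - 15 X$ ($k{\left(X \right)} = X \left(-15\right) = - 15 X$)
$\frac{k{\left(-426 \right)}}{289891} + \frac{396227}{-426676} = \frac{\left(-15\right) \left(-426\right)}{289891} + \frac{396227}{-426676} = 6390 \cdot \frac{1}{289891} + 396227 \left(- \frac{1}{426676}\right) = \frac{6390}{289891} - \frac{396227}{426676} = - \frac{112136181617}{123689532316}$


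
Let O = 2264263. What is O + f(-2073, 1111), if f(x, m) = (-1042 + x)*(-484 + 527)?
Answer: 2130318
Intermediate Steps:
f(x, m) = -44806 + 43*x (f(x, m) = (-1042 + x)*43 = -44806 + 43*x)
O + f(-2073, 1111) = 2264263 + (-44806 + 43*(-2073)) = 2264263 + (-44806 - 89139) = 2264263 - 133945 = 2130318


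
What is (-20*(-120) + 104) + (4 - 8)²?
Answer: 2520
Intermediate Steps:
(-20*(-120) + 104) + (4 - 8)² = (2400 + 104) + (-4)² = 2504 + 16 = 2520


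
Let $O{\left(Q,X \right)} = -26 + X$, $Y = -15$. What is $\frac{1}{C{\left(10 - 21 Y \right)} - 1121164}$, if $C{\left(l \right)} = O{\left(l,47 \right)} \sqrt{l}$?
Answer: $- \frac{1121164}{1257008571571} - \frac{105 \sqrt{13}}{1257008571571} \approx -8.9223 \cdot 10^{-7}$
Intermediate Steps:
$C{\left(l \right)} = 21 \sqrt{l}$ ($C{\left(l \right)} = \left(-26 + 47\right) \sqrt{l} = 21 \sqrt{l}$)
$\frac{1}{C{\left(10 - 21 Y \right)} - 1121164} = \frac{1}{21 \sqrt{10 - -315} - 1121164} = \frac{1}{21 \sqrt{10 + 315} - 1121164} = \frac{1}{21 \sqrt{325} - 1121164} = \frac{1}{21 \cdot 5 \sqrt{13} - 1121164} = \frac{1}{105 \sqrt{13} - 1121164} = \frac{1}{-1121164 + 105 \sqrt{13}}$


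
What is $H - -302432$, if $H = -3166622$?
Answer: $-2864190$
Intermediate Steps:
$H - -302432 = -3166622 - -302432 = -3166622 + 302432 = -2864190$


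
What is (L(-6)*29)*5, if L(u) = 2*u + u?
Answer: -2610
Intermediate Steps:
L(u) = 3*u
(L(-6)*29)*5 = ((3*(-6))*29)*5 = -18*29*5 = -522*5 = -2610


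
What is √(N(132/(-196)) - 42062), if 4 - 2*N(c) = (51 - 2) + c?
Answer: 2*I*√515531/7 ≈ 205.14*I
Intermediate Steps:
N(c) = -45/2 - c/2 (N(c) = 2 - ((51 - 2) + c)/2 = 2 - (49 + c)/2 = 2 + (-49/2 - c/2) = -45/2 - c/2)
√(N(132/(-196)) - 42062) = √((-45/2 - 66/(-196)) - 42062) = √((-45/2 - 66*(-1)/196) - 42062) = √((-45/2 - ½*(-33/49)) - 42062) = √((-45/2 + 33/98) - 42062) = √(-1086/49 - 42062) = √(-2062124/49) = 2*I*√515531/7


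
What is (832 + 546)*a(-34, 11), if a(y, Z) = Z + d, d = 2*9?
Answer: 39962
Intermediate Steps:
d = 18
a(y, Z) = 18 + Z (a(y, Z) = Z + 18 = 18 + Z)
(832 + 546)*a(-34, 11) = (832 + 546)*(18 + 11) = 1378*29 = 39962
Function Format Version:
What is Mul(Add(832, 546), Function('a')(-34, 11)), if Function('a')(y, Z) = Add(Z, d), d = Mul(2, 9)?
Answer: 39962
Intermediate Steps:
d = 18
Function('a')(y, Z) = Add(18, Z) (Function('a')(y, Z) = Add(Z, 18) = Add(18, Z))
Mul(Add(832, 546), Function('a')(-34, 11)) = Mul(Add(832, 546), Add(18, 11)) = Mul(1378, 29) = 39962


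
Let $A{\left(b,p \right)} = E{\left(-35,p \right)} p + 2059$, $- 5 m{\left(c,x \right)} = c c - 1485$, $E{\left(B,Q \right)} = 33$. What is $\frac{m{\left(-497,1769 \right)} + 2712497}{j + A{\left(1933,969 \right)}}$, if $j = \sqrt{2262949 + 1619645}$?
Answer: $\frac{226628042298}{2886416755} - \frac{13316961 \sqrt{3882594}}{5772833510} \approx 73.97$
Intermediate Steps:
$m{\left(c,x \right)} = 297 - \frac{c^{2}}{5}$ ($m{\left(c,x \right)} = - \frac{c c - 1485}{5} = - \frac{c^{2} - 1485}{5} = - \frac{-1485 + c^{2}}{5} = 297 - \frac{c^{2}}{5}$)
$A{\left(b,p \right)} = 2059 + 33 p$ ($A{\left(b,p \right)} = 33 p + 2059 = 2059 + 33 p$)
$j = \sqrt{3882594} \approx 1970.4$
$\frac{m{\left(-497,1769 \right)} + 2712497}{j + A{\left(1933,969 \right)}} = \frac{\left(297 - \frac{\left(-497\right)^{2}}{5}\right) + 2712497}{\sqrt{3882594} + \left(2059 + 33 \cdot 969\right)} = \frac{\left(297 - \frac{247009}{5}\right) + 2712497}{\sqrt{3882594} + \left(2059 + 31977\right)} = \frac{\left(297 - \frac{247009}{5}\right) + 2712497}{\sqrt{3882594} + 34036} = \frac{- \frac{245524}{5} + 2712497}{34036 + \sqrt{3882594}} = \frac{13316961}{5 \left(34036 + \sqrt{3882594}\right)}$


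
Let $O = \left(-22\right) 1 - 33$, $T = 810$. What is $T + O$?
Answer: $755$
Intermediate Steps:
$O = -55$ ($O = -22 - 33 = -55$)
$T + O = 810 - 55 = 755$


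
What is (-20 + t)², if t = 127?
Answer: 11449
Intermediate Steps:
(-20 + t)² = (-20 + 127)² = 107² = 11449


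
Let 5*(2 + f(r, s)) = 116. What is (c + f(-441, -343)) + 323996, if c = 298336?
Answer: 3111766/5 ≈ 6.2235e+5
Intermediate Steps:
f(r, s) = 106/5 (f(r, s) = -2 + (⅕)*116 = -2 + 116/5 = 106/5)
(c + f(-441, -343)) + 323996 = (298336 + 106/5) + 323996 = 1491786/5 + 323996 = 3111766/5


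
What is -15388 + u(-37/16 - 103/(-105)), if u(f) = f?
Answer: -25854077/1680 ≈ -15389.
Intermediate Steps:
-15388 + u(-37/16 - 103/(-105)) = -15388 + (-37/16 - 103/(-105)) = -15388 + (-37*1/16 - 103*(-1/105)) = -15388 + (-37/16 + 103/105) = -15388 - 2237/1680 = -25854077/1680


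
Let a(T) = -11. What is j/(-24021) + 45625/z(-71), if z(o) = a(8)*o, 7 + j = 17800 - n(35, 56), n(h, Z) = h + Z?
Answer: 1082132863/18760401 ≈ 57.682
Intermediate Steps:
n(h, Z) = Z + h
j = 17702 (j = -7 + (17800 - (56 + 35)) = -7 + (17800 - 1*91) = -7 + (17800 - 91) = -7 + 17709 = 17702)
z(o) = -11*o
j/(-24021) + 45625/z(-71) = 17702/(-24021) + 45625/((-11*(-71))) = 17702*(-1/24021) + 45625/781 = -17702/24021 + 45625*(1/781) = -17702/24021 + 45625/781 = 1082132863/18760401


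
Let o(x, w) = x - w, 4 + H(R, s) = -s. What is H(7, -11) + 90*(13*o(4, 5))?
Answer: -1163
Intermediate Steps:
H(R, s) = -4 - s
H(7, -11) + 90*(13*o(4, 5)) = (-4 - 1*(-11)) + 90*(13*(4 - 1*5)) = (-4 + 11) + 90*(13*(4 - 5)) = 7 + 90*(13*(-1)) = 7 + 90*(-13) = 7 - 1170 = -1163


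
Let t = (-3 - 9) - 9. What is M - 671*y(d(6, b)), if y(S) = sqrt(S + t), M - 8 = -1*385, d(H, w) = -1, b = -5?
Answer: -377 - 671*I*sqrt(22) ≈ -377.0 - 3147.3*I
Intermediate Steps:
t = -21 (t = -12 - 9 = -21)
M = -377 (M = 8 - 1*385 = 8 - 385 = -377)
y(S) = sqrt(-21 + S) (y(S) = sqrt(S - 21) = sqrt(-21 + S))
M - 671*y(d(6, b)) = -377 - 671*sqrt(-21 - 1) = -377 - 671*I*sqrt(22)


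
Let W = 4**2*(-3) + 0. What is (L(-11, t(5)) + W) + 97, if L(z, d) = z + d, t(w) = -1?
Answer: 37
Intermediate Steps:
L(z, d) = d + z
W = -48 (W = 16*(-3) + 0 = -48 + 0 = -48)
(L(-11, t(5)) + W) + 97 = ((-1 - 11) - 48) + 97 = (-12 - 48) + 97 = -60 + 97 = 37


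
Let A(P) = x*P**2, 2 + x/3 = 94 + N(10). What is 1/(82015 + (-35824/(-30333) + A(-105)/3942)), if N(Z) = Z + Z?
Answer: 2214309/183690011587 ≈ 1.2055e-5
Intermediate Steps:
N(Z) = 2*Z
x = 336 (x = -6 + 3*(94 + 2*10) = -6 + 3*(94 + 20) = -6 + 3*114 = -6 + 342 = 336)
A(P) = 336*P**2
1/(82015 + (-35824/(-30333) + A(-105)/3942)) = 1/(82015 + (-35824/(-30333) + (336*(-105)**2)/3942)) = 1/(82015 + (-35824*(-1/30333) + (336*11025)*(1/3942))) = 1/(82015 + (35824/30333 + 3704400*(1/3942))) = 1/(82015 + (35824/30333 + 68600/73)) = 1/(82015 + 2083458952/2214309) = 1/(183690011587/2214309) = 2214309/183690011587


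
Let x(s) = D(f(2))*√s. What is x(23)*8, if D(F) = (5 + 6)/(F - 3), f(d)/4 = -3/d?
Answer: -88*√23/9 ≈ -46.893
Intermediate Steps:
f(d) = -12/d (f(d) = 4*(-3/d) = -12/d)
D(F) = 11/(-3 + F)
x(s) = -11*√s/9 (x(s) = (11/(-3 - 12/2))*√s = (11/(-3 - 12*½))*√s = (11/(-3 - 6))*√s = (11/(-9))*√s = (11*(-⅑))*√s = -11*√s/9)
x(23)*8 = -11*√23/9*8 = -88*√23/9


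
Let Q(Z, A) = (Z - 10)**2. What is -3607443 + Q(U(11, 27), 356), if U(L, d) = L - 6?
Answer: -3607418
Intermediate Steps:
U(L, d) = -6 + L
Q(Z, A) = (-10 + Z)**2
-3607443 + Q(U(11, 27), 356) = -3607443 + (-10 + (-6 + 11))**2 = -3607443 + (-10 + 5)**2 = -3607443 + (-5)**2 = -3607443 + 25 = -3607418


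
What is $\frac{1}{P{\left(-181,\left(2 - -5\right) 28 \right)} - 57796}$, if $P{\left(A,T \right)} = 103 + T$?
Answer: $- \frac{1}{57497} \approx -1.7392 \cdot 10^{-5}$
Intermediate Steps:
$\frac{1}{P{\left(-181,\left(2 - -5\right) 28 \right)} - 57796} = \frac{1}{\left(103 + \left(2 - -5\right) 28\right) - 57796} = \frac{1}{\left(103 + \left(2 + 5\right) 28\right) - 57796} = \frac{1}{\left(103 + 7 \cdot 28\right) - 57796} = \frac{1}{\left(103 + 196\right) - 57796} = \frac{1}{299 - 57796} = \frac{1}{-57497} = - \frac{1}{57497}$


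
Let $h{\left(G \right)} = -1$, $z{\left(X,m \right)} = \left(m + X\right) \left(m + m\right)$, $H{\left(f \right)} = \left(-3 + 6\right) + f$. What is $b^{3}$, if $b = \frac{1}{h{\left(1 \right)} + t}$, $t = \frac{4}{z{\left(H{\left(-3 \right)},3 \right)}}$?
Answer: $- \frac{729}{343} \approx -2.1254$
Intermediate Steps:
$H{\left(f \right)} = 3 + f$
$z{\left(X,m \right)} = 2 m \left(X + m\right)$ ($z{\left(X,m \right)} = \left(X + m\right) 2 m = 2 m \left(X + m\right)$)
$t = \frac{2}{9}$ ($t = \frac{4}{2 \cdot 3 \left(\left(3 - 3\right) + 3\right)} = \frac{4}{2 \cdot 3 \left(0 + 3\right)} = \frac{4}{2 \cdot 3 \cdot 3} = \frac{4}{18} = 4 \cdot \frac{1}{18} = \frac{2}{9} \approx 0.22222$)
$b = - \frac{9}{7}$ ($b = \frac{1}{-1 + \frac{2}{9}} = \frac{1}{- \frac{7}{9}} = - \frac{9}{7} \approx -1.2857$)
$b^{3} = \left(- \frac{9}{7}\right)^{3} = - \frac{729}{343}$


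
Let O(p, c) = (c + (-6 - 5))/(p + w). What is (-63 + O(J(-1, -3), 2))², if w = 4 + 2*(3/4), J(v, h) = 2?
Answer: 103041/25 ≈ 4121.6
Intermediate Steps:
w = 11/2 (w = 4 + 2*(3*(¼)) = 4 + 2*(¾) = 4 + 3/2 = 11/2 ≈ 5.5000)
O(p, c) = (-11 + c)/(11/2 + p) (O(p, c) = (c + (-6 - 5))/(p + 11/2) = (c - 11)/(11/2 + p) = (-11 + c)/(11/2 + p))
(-63 + O(J(-1, -3), 2))² = (-63 + 2*(-11 + 2)/(11 + 2*2))² = (-63 + 2*(-9)/(11 + 4))² = (-63 + 2*(-9)/15)² = (-63 + 2*(1/15)*(-9))² = (-63 - 6/5)² = (-321/5)² = 103041/25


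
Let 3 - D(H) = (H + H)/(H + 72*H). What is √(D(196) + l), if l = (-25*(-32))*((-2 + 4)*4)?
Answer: √34121441/73 ≈ 80.019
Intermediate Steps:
l = 6400 (l = 800*(2*4) = 800*8 = 6400)
D(H) = 217/73 (D(H) = 3 - (H + H)/(H + 72*H) = 3 - 2*H/(73*H) = 3 - 2*H*1/(73*H) = 3 - 1*2/73 = 3 - 2/73 = 217/73)
√(D(196) + l) = √(217/73 + 6400) = √(467417/73) = √34121441/73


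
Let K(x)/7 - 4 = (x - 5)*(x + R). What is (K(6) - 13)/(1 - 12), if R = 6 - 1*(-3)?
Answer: -120/11 ≈ -10.909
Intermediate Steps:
R = 9 (R = 6 + 3 = 9)
K(x) = 28 + 7*(-5 + x)*(9 + x) (K(x) = 28 + 7*((x - 5)*(x + 9)) = 28 + 7*((-5 + x)*(9 + x)) = 28 + 7*(-5 + x)*(9 + x))
(K(6) - 13)/(1 - 12) = ((-287 + 7*6² + 28*6) - 13)/(1 - 12) = ((-287 + 7*36 + 168) - 13)/(-11) = -((-287 + 252 + 168) - 13)/11 = -(133 - 13)/11 = -1/11*120 = -120/11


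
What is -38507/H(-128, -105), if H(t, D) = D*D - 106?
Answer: -38507/10919 ≈ -3.5266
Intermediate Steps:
H(t, D) = -106 + D**2 (H(t, D) = D**2 - 106 = -106 + D**2)
-38507/H(-128, -105) = -38507/(-106 + (-105)**2) = -38507/(-106 + 11025) = -38507/10919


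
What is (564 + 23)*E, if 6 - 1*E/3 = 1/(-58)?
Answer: 614589/58 ≈ 10596.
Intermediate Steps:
E = 1047/58 (E = 18 - 3/(-58) = 18 - 3*(-1/58) = 18 + 3/58 = 1047/58 ≈ 18.052)
(564 + 23)*E = (564 + 23)*(1047/58) = 587*(1047/58) = 614589/58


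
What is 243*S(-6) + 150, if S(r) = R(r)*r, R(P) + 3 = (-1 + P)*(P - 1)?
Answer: -66918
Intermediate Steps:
R(P) = -3 + (-1 + P)² (R(P) = -3 + (-1 + P)*(P - 1) = -3 + (-1 + P)*(-1 + P) = -3 + (-1 + P)²)
S(r) = r*(-3 + (-1 + r)²) (S(r) = (-3 + (-1 + r)²)*r = r*(-3 + (-1 + r)²))
243*S(-6) + 150 = 243*(-6*(-3 + (-1 - 6)²)) + 150 = 243*(-6*(-3 + (-7)²)) + 150 = 243*(-6*(-3 + 49)) + 150 = 243*(-6*46) + 150 = 243*(-276) + 150 = -67068 + 150 = -66918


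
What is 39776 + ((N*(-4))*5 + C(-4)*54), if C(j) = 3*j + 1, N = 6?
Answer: 39062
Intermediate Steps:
C(j) = 1 + 3*j
39776 + ((N*(-4))*5 + C(-4)*54) = 39776 + ((6*(-4))*5 + (1 + 3*(-4))*54) = 39776 + (-24*5 + (1 - 12)*54) = 39776 + (-120 - 11*54) = 39776 + (-120 - 594) = 39776 - 714 = 39062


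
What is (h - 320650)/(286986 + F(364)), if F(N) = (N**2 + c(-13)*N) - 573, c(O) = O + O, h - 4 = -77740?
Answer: -398386/409445 ≈ -0.97299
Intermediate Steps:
h = -77736 (h = 4 - 77740 = -77736)
c(O) = 2*O
F(N) = -573 + N**2 - 26*N (F(N) = (N**2 + (2*(-13))*N) - 573 = (N**2 - 26*N) - 573 = -573 + N**2 - 26*N)
(h - 320650)/(286986 + F(364)) = (-77736 - 320650)/(286986 + (-573 + 364**2 - 26*364)) = -398386/(286986 + (-573 + 132496 - 9464)) = -398386/(286986 + 122459) = -398386/409445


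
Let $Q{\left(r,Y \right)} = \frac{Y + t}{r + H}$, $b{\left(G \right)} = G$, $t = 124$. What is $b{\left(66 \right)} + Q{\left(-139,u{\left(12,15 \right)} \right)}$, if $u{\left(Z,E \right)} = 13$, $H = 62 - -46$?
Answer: $\frac{1909}{31} \approx 61.581$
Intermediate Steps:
$H = 108$ ($H = 62 + 46 = 108$)
$Q{\left(r,Y \right)} = \frac{124 + Y}{108 + r}$ ($Q{\left(r,Y \right)} = \frac{Y + 124}{r + 108} = \frac{124 + Y}{108 + r}$)
$b{\left(66 \right)} + Q{\left(-139,u{\left(12,15 \right)} \right)} = 66 + \frac{124 + 13}{108 - 139} = 66 + \frac{1}{-31} \cdot 137 = 66 - \frac{137}{31} = \frac{1909}{31}$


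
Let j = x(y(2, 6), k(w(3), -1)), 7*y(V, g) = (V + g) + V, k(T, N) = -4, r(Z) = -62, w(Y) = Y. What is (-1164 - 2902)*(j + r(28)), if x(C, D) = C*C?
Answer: 11945908/49 ≈ 2.4379e+5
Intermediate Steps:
y(V, g) = g/7 + 2*V/7 (y(V, g) = ((V + g) + V)/7 = (g + 2*V)/7 = g/7 + 2*V/7)
x(C, D) = C²
j = 100/49 (j = ((⅐)*6 + (2/7)*2)² = (6/7 + 4/7)² = (10/7)² = 100/49 ≈ 2.0408)
(-1164 - 2902)*(j + r(28)) = (-1164 - 2902)*(100/49 - 62) = -4066*(-2938/49) = 11945908/49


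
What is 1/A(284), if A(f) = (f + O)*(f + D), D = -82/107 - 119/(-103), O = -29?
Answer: 11021/799234005 ≈ 1.3789e-5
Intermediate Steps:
D = 4287/11021 (D = -82*1/107 - 119*(-1/103) = -82/107 + 119/103 = 4287/11021 ≈ 0.38898)
A(f) = (-29 + f)*(4287/11021 + f) (A(f) = (f - 29)*(f + 4287/11021) = (-29 + f)*(4287/11021 + f))
1/A(284) = 1/(-124323/11021 + 284² - 315322/11021*284) = 1/(-124323/11021 + 80656 - 89551448/11021) = 1/(799234005/11021) = 11021/799234005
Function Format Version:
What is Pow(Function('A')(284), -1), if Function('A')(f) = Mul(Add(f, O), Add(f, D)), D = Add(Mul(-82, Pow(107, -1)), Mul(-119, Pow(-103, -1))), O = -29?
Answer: Rational(11021, 799234005) ≈ 1.3789e-5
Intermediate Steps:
D = Rational(4287, 11021) (D = Add(Mul(-82, Rational(1, 107)), Mul(-119, Rational(-1, 103))) = Add(Rational(-82, 107), Rational(119, 103)) = Rational(4287, 11021) ≈ 0.38898)
Function('A')(f) = Mul(Add(-29, f), Add(Rational(4287, 11021), f)) (Function('A')(f) = Mul(Add(f, -29), Add(f, Rational(4287, 11021))) = Mul(Add(-29, f), Add(Rational(4287, 11021), f)))
Pow(Function('A')(284), -1) = Pow(Add(Rational(-124323, 11021), Pow(284, 2), Mul(Rational(-315322, 11021), 284)), -1) = Pow(Add(Rational(-124323, 11021), 80656, Rational(-89551448, 11021)), -1) = Pow(Rational(799234005, 11021), -1) = Rational(11021, 799234005)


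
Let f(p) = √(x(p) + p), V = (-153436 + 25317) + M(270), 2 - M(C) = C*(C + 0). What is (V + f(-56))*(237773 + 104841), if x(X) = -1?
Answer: -68871238438 + 342614*I*√57 ≈ -6.8871e+10 + 2.5867e+6*I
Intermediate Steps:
M(C) = 2 - C² (M(C) = 2 - C*(C + 0) = 2 - C*C = 2 - C²)
V = -201017 (V = (-153436 + 25317) + (2 - 1*270²) = -128119 + (2 - 1*72900) = -128119 + (2 - 72900) = -128119 - 72898 = -201017)
f(p) = √(-1 + p)
(V + f(-56))*(237773 + 104841) = (-201017 + √(-1 - 56))*(237773 + 104841) = (-201017 + √(-57))*342614 = (-201017 + I*√57)*342614 = -68871238438 + 342614*I*√57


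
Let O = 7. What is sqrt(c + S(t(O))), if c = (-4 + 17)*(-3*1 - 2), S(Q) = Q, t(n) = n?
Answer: I*sqrt(58) ≈ 7.6158*I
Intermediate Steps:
c = -65 (c = 13*(-3 - 2) = 13*(-5) = -65)
sqrt(c + S(t(O))) = sqrt(-65 + 7) = sqrt(-58) = I*sqrt(58)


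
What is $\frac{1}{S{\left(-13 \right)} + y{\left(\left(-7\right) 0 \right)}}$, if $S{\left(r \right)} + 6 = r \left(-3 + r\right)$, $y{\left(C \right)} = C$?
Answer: $\frac{1}{202} \approx 0.0049505$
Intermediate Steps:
$S{\left(r \right)} = -6 + r \left(-3 + r\right)$
$\frac{1}{S{\left(-13 \right)} + y{\left(\left(-7\right) 0 \right)}} = \frac{1}{\left(-6 + \left(-13\right)^{2} - -39\right) - 0} = \frac{1}{\left(-6 + 169 + 39\right) + 0} = \frac{1}{202 + 0} = \frac{1}{202}$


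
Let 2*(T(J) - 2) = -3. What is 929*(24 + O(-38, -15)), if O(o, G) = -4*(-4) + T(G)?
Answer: 75249/2 ≈ 37625.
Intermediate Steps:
T(J) = ½ (T(J) = 2 + (½)*(-3) = 2 - 3/2 = ½)
O(o, G) = 33/2 (O(o, G) = -4*(-4) + ½ = 16 + ½ = 33/2)
929*(24 + O(-38, -15)) = 929*(24 + 33/2) = 929*(81/2) = 75249/2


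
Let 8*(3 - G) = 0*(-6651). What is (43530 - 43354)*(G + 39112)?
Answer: 6884240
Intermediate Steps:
G = 3 (G = 3 - 0*(-6651) = 3 - ⅛*0 = 3 + 0 = 3)
(43530 - 43354)*(G + 39112) = (43530 - 43354)*(3 + 39112) = 176*39115 = 6884240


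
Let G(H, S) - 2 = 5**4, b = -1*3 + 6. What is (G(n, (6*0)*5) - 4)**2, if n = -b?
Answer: 388129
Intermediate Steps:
b = 3 (b = -3 + 6 = 3)
n = -3 (n = -1*3 = -3)
G(H, S) = 627 (G(H, S) = 2 + 5**4 = 2 + 625 = 627)
(G(n, (6*0)*5) - 4)**2 = (627 - 4)**2 = 623**2 = 388129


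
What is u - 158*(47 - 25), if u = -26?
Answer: -3502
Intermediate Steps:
u - 158*(47 - 25) = -26 - 158*(47 - 25) = -26 - 158*22 = -26 - 3476 = -3502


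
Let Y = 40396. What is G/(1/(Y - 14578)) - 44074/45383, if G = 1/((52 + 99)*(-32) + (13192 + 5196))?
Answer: 287115575/307605974 ≈ 0.93339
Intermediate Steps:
G = 1/13556 (G = 1/(151*(-32) + 18388) = 1/(-4832 + 18388) = 1/13556 ≈ 7.3768e-5)
G/(1/(Y - 14578)) - 44074/45383 = 1/(13556*(1/(40396 - 14578))) - 44074/45383 = 1/(13556*(1/25818)) - 44074*1/45383 = 1/(13556*(1/25818)) - 44074/45383 = (1/13556)*25818 - 44074/45383 = 12909/6778 - 44074/45383 = 287115575/307605974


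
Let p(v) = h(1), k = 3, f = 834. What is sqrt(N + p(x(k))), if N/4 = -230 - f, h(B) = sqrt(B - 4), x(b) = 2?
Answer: sqrt(-4256 + I*sqrt(3)) ≈ 0.013 + 65.238*I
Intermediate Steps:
h(B) = sqrt(-4 + B)
p(v) = I*sqrt(3) (p(v) = sqrt(-4 + 1) = sqrt(-3) = I*sqrt(3))
N = -4256 (N = 4*(-230 - 1*834) = 4*(-230 - 834) = 4*(-1064) = -4256)
sqrt(N + p(x(k))) = sqrt(-4256 + I*sqrt(3))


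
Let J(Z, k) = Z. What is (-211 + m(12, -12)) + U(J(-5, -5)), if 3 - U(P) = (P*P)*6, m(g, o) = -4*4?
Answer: -374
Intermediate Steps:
m(g, o) = -16
U(P) = 3 - 6*P² (U(P) = 3 - P*P*6 = 3 - P²*6 = 3 - 6*P²)
(-211 + m(12, -12)) + U(J(-5, -5)) = (-211 - 16) + (3 - 6*(-5)²) = -227 + (3 - 6*25) = -227 + (3 - 150) = -227 - 147 = -374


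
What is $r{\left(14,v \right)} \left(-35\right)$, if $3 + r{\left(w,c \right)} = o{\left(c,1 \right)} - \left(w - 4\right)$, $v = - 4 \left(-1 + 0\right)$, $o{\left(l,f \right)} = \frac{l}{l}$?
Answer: $420$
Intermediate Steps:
$o{\left(l,f \right)} = 1$
$v = 4$ ($v = \left(-4\right) \left(-1\right) = 4$)
$r{\left(w,c \right)} = 2 - w$ ($r{\left(w,c \right)} = -3 - \left(-1 - 4 + w\right) = -3 - \left(-5 + w\right) = 2 - w$)
$r{\left(14,v \right)} \left(-35\right) = \left(2 - 14\right) \left(-35\right) = \left(-12\right) \left(-35\right) = 420$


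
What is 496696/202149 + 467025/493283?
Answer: 339420329693/99716665167 ≈ 3.4038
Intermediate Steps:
496696/202149 + 467025/493283 = 339420329693/99716665167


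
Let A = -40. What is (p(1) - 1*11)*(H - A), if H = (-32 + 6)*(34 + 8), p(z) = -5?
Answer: 16832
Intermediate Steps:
H = -1092 (H = -26*42 = -1092)
(p(1) - 1*11)*(H - A) = (-5 - 1*11)*(-1092 - 1*(-40)) = (-5 - 11)*(-1092 + 40) = -16*(-1052) = 16832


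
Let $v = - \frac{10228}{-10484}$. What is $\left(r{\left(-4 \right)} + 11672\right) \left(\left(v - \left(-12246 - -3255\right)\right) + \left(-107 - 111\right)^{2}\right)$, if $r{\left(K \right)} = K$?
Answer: $\frac{1728361844496}{2621} \approx 6.5943 \cdot 10^{8}$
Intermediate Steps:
$v = \frac{2557}{2621}$ ($v = \left(-10228\right) \left(- \frac{1}{10484}\right) = \frac{2557}{2621} \approx 0.97558$)
$\left(r{\left(-4 \right)} + 11672\right) \left(\left(v - \left(-12246 - -3255\right)\right) + \left(-107 - 111\right)^{2}\right) = \left(-4 + 11672\right) \left(\left(\frac{2557}{2621} - \left(-12246 - -3255\right)\right) + \left(-107 - 111\right)^{2}\right) = 11668 \left(\left(\frac{2557}{2621} - \left(-12246 + 3255\right)\right) + \left(-218\right)^{2}\right) = 11668 \left(\left(\frac{2557}{2621} - -8991\right) + 47524\right) = 11668 \left(\left(\frac{2557}{2621} + 8991\right) + 47524\right) = 11668 \left(\frac{23567968}{2621} + 47524\right) = 11668 \cdot \frac{148128372}{2621} = \frac{1728361844496}{2621}$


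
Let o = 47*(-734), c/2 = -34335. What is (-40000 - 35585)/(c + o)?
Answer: 75585/103168 ≈ 0.73264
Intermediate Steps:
c = -68670 (c = 2*(-34335) = -68670)
o = -34498
(-40000 - 35585)/(c + o) = (-40000 - 35585)/(-68670 - 34498) = -75585/(-103168) = -75585*(-1/103168) = 75585/103168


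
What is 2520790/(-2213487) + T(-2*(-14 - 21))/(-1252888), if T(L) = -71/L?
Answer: -221078570748823/194127591031920 ≈ -1.1388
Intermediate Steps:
2520790/(-2213487) + T(-2*(-14 - 21))/(-1252888) = 2520790/(-2213487) - 71*(-1/(2*(-14 - 21)))/(-1252888) = 2520790*(-1/2213487) - 71/((-2*(-35)))*(-1/1252888) = -2520790/2213487 - 71/70*(-1/1252888) = -2520790/2213487 + 71/87702160 = -221078570748823/194127591031920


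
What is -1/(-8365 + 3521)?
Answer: 1/4844 ≈ 0.00020644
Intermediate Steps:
-1/(-8365 + 3521) = -1/(-4844) = -1*(-1/4844) = 1/4844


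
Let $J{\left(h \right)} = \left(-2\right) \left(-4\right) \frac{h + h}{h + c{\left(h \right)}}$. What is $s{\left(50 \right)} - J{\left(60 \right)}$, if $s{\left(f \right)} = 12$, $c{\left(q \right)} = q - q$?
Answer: $-4$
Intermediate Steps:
$c{\left(q \right)} = 0$
$J{\left(h \right)} = 16$ ($J{\left(h \right)} = \left(-2\right) \left(-4\right) \frac{h + h}{h + 0} = 8 \frac{2 h}{h} = 8 \cdot 2 = 16$)
$s{\left(50 \right)} - J{\left(60 \right)} = 12 - 16 = -4$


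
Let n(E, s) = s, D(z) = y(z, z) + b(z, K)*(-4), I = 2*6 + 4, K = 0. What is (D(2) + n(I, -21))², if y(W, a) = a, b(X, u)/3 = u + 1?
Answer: 961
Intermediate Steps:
b(X, u) = 3 + 3*u (b(X, u) = 3*(u + 1) = 3*(1 + u) = 3 + 3*u)
I = 16 (I = 12 + 4 = 16)
D(z) = -12 + z (D(z) = z + (3 + 3*0)*(-4) = z + (3 + 0)*(-4) = z + 3*(-4) = z - 12 = -12 + z)
(D(2) + n(I, -21))² = ((-12 + 2) - 21)² = (-10 - 21)² = (-31)² = 961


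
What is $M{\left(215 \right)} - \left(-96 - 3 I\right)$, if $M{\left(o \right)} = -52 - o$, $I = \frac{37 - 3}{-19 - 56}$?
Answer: $- \frac{4309}{25} \approx -172.36$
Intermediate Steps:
$I = - \frac{34}{75}$ ($I = \frac{34}{-75} = 34 \left(- \frac{1}{75}\right) = - \frac{34}{75} \approx -0.45333$)
$M{\left(215 \right)} - \left(-96 - 3 I\right) = \left(-52 - 215\right) - \left(-96 - - \frac{34}{25}\right) = \left(-52 - 215\right) - \left(-96 + \frac{34}{25}\right) = -267 - - \frac{2366}{25} = -267 + \frac{2366}{25} = - \frac{4309}{25}$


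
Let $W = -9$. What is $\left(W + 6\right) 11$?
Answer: $-33$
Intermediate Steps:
$\left(W + 6\right) 11 = \left(-9 + 6\right) 11 = \left(-3\right) 11 = -33$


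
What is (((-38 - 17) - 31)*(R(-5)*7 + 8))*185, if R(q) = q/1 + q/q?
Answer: 318200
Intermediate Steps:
R(q) = 1 + q (R(q) = q*1 + 1 = q + 1 = 1 + q)
(((-38 - 17) - 31)*(R(-5)*7 + 8))*185 = (((-38 - 17) - 31)*((1 - 5)*7 + 8))*185 = ((-55 - 31)*(-4*7 + 8))*185 = -86*(-28 + 8)*185 = -86*(-20)*185 = 1720*185 = 318200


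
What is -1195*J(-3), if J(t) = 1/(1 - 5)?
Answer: 1195/4 ≈ 298.75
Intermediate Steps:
J(t) = -1/4 (J(t) = 1/(-4) = -1/4)
-1195*J(-3) = -1195*(-1/4) = 1195/4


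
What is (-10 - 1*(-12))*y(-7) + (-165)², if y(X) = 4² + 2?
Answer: 27261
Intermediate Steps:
y(X) = 18 (y(X) = 16 + 2 = 18)
(-10 - 1*(-12))*y(-7) + (-165)² = (-10 - 1*(-12))*18 + (-165)² = (-10 + 12)*18 + 27225 = 2*18 + 27225 = 36 + 27225 = 27261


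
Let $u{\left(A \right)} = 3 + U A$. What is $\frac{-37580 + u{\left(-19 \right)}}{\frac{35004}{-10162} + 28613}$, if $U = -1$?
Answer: $- \frac{190832198}{145365151} \approx -1.3128$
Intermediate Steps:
$u{\left(A \right)} = 3 - A$
$\frac{-37580 + u{\left(-19 \right)}}{\frac{35004}{-10162} + 28613} = \frac{-37580 + \left(3 - -19\right)}{\frac{35004}{-10162} + 28613} = \frac{-37580 + \left(3 + 19\right)}{35004 \left(- \frac{1}{10162}\right) + 28613} = \frac{-37580 + 22}{- \frac{17502}{5081} + 28613} = - \frac{37558}{\frac{145365151}{5081}} = \left(-37558\right) \frac{5081}{145365151} = - \frac{190832198}{145365151}$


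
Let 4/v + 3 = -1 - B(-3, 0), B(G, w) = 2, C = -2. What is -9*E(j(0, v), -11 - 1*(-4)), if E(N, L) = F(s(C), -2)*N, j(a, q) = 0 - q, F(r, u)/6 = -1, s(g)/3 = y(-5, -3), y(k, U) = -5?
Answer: 36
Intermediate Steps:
s(g) = -15 (s(g) = 3*(-5) = -15)
v = -2/3 (v = 4/(-3 + (-1 - 1*2)) = 4/(-3 + (-1 - 2)) = 4/(-3 - 3) = 4/(-6) = 4*(-1/6) = -2/3 ≈ -0.66667)
F(r, u) = -6 (F(r, u) = 6*(-1) = -6)
j(a, q) = -q
E(N, L) = -6*N
-9*E(j(0, v), -11 - 1*(-4)) = -(-54)*(-1*(-2/3)) = -(-54)*2/3 = -9*(-4) = 36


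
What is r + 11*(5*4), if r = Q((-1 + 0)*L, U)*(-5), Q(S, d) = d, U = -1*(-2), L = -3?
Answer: 210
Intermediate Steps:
U = 2
r = -10 (r = 2*(-5) = -10)
r + 11*(5*4) = -10 + 11*(5*4) = -10 + 11*20 = -10 + 220 = 210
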